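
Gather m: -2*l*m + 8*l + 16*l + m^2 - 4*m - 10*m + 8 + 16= 24*l + m^2 + m*(-2*l - 14) + 24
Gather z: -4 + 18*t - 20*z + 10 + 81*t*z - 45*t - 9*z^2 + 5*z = -27*t - 9*z^2 + z*(81*t - 15) + 6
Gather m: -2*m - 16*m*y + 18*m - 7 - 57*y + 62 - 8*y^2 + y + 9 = m*(16 - 16*y) - 8*y^2 - 56*y + 64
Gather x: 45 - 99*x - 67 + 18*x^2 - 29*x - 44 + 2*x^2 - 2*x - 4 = 20*x^2 - 130*x - 70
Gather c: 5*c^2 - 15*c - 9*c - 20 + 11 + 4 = 5*c^2 - 24*c - 5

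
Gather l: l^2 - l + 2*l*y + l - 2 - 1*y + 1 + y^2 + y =l^2 + 2*l*y + y^2 - 1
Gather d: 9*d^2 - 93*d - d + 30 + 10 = 9*d^2 - 94*d + 40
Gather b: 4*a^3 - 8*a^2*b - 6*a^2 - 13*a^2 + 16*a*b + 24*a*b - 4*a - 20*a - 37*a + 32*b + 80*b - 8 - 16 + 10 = 4*a^3 - 19*a^2 - 61*a + b*(-8*a^2 + 40*a + 112) - 14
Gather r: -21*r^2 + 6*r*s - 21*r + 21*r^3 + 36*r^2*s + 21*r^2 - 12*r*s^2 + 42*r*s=21*r^3 + 36*r^2*s + r*(-12*s^2 + 48*s - 21)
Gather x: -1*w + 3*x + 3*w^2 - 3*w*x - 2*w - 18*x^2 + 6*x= 3*w^2 - 3*w - 18*x^2 + x*(9 - 3*w)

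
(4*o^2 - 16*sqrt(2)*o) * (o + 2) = 4*o^3 - 16*sqrt(2)*o^2 + 8*o^2 - 32*sqrt(2)*o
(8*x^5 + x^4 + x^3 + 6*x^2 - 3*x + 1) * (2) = 16*x^5 + 2*x^4 + 2*x^3 + 12*x^2 - 6*x + 2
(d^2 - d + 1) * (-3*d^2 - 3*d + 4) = -3*d^4 + 4*d^2 - 7*d + 4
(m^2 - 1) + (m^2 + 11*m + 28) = 2*m^2 + 11*m + 27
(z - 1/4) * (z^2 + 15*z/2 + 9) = z^3 + 29*z^2/4 + 57*z/8 - 9/4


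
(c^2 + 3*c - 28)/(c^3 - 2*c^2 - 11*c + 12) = (c + 7)/(c^2 + 2*c - 3)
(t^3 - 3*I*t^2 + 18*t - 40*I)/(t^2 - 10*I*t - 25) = (t^2 + 2*I*t + 8)/(t - 5*I)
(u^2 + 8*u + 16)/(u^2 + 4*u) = (u + 4)/u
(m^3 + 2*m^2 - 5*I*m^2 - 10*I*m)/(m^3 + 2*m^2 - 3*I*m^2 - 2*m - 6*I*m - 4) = m*(m - 5*I)/(m^2 - 3*I*m - 2)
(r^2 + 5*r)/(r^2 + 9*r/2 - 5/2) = 2*r/(2*r - 1)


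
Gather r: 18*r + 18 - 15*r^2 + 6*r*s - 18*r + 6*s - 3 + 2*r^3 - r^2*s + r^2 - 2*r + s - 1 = 2*r^3 + r^2*(-s - 14) + r*(6*s - 2) + 7*s + 14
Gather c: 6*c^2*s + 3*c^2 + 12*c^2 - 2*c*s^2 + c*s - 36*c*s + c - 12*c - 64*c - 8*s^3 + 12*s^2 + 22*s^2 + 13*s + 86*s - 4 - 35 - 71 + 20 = c^2*(6*s + 15) + c*(-2*s^2 - 35*s - 75) - 8*s^3 + 34*s^2 + 99*s - 90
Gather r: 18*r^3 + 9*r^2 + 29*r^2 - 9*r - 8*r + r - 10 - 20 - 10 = 18*r^3 + 38*r^2 - 16*r - 40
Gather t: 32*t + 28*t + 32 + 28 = 60*t + 60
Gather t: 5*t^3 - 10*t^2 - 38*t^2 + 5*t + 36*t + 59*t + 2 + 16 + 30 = 5*t^3 - 48*t^2 + 100*t + 48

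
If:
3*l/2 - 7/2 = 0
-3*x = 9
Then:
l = 7/3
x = -3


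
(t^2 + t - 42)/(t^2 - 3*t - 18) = (t + 7)/(t + 3)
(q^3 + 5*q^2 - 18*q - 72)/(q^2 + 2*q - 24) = q + 3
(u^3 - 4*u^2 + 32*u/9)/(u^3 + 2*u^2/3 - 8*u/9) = (9*u^2 - 36*u + 32)/(9*u^2 + 6*u - 8)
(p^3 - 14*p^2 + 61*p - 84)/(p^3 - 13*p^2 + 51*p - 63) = (p - 4)/(p - 3)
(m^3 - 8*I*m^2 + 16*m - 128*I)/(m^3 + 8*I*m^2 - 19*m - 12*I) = (m^2 - 12*I*m - 32)/(m^2 + 4*I*m - 3)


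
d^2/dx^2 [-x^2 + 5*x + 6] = -2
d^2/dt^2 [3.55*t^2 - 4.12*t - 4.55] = 7.10000000000000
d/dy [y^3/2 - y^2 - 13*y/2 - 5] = 3*y^2/2 - 2*y - 13/2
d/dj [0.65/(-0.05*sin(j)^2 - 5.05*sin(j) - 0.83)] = (0.065*sin(j) + 3.2825)*cos(j)/(0.05*sin(j)^2 + 5.05*sin(j) + 0.83)^2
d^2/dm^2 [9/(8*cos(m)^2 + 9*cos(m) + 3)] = 9*(-256*sin(m)^4 + 113*sin(m)^2 + 297*cos(m) - 54*cos(3*m) + 257)/(-8*sin(m)^2 + 9*cos(m) + 11)^3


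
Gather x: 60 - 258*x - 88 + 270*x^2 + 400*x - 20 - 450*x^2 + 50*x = -180*x^2 + 192*x - 48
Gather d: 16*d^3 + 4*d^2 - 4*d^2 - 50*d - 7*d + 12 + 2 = 16*d^3 - 57*d + 14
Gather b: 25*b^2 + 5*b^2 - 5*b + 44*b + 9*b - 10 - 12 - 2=30*b^2 + 48*b - 24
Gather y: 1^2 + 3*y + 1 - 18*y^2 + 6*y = -18*y^2 + 9*y + 2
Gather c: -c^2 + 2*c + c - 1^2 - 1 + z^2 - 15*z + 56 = -c^2 + 3*c + z^2 - 15*z + 54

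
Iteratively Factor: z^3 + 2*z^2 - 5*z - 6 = (z + 1)*(z^2 + z - 6) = (z - 2)*(z + 1)*(z + 3)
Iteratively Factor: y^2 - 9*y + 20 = (y - 5)*(y - 4)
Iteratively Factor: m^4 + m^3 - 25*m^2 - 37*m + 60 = (m + 4)*(m^3 - 3*m^2 - 13*m + 15) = (m - 5)*(m + 4)*(m^2 + 2*m - 3) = (m - 5)*(m + 3)*(m + 4)*(m - 1)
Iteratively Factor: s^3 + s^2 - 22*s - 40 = (s + 2)*(s^2 - s - 20) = (s + 2)*(s + 4)*(s - 5)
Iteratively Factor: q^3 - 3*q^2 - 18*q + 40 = (q - 5)*(q^2 + 2*q - 8) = (q - 5)*(q - 2)*(q + 4)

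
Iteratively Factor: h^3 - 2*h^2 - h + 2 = (h - 1)*(h^2 - h - 2) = (h - 2)*(h - 1)*(h + 1)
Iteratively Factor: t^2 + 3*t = (t + 3)*(t)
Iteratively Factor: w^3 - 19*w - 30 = (w + 2)*(w^2 - 2*w - 15) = (w + 2)*(w + 3)*(w - 5)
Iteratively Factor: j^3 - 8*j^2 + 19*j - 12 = (j - 4)*(j^2 - 4*j + 3) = (j - 4)*(j - 3)*(j - 1)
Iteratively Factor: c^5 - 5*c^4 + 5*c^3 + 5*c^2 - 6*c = (c)*(c^4 - 5*c^3 + 5*c^2 + 5*c - 6) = c*(c - 3)*(c^3 - 2*c^2 - c + 2) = c*(c - 3)*(c - 2)*(c^2 - 1) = c*(c - 3)*(c - 2)*(c + 1)*(c - 1)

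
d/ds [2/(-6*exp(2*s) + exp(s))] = 2*(12*exp(s) - 1)*exp(-s)/(6*exp(s) - 1)^2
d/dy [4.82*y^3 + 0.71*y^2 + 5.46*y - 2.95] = 14.46*y^2 + 1.42*y + 5.46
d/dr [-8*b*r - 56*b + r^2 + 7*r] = -8*b + 2*r + 7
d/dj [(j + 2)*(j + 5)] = 2*j + 7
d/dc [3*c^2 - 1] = 6*c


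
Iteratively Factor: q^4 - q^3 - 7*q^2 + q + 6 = (q - 3)*(q^3 + 2*q^2 - q - 2) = (q - 3)*(q + 2)*(q^2 - 1) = (q - 3)*(q - 1)*(q + 2)*(q + 1)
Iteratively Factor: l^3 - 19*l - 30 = (l + 2)*(l^2 - 2*l - 15) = (l - 5)*(l + 2)*(l + 3)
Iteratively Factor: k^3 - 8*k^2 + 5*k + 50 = (k + 2)*(k^2 - 10*k + 25) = (k - 5)*(k + 2)*(k - 5)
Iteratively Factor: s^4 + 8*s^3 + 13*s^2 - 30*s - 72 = (s + 3)*(s^3 + 5*s^2 - 2*s - 24) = (s - 2)*(s + 3)*(s^2 + 7*s + 12) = (s - 2)*(s + 3)^2*(s + 4)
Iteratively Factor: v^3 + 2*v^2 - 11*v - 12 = (v - 3)*(v^2 + 5*v + 4) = (v - 3)*(v + 4)*(v + 1)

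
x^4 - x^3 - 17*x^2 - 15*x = x*(x - 5)*(x + 1)*(x + 3)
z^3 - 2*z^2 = z^2*(z - 2)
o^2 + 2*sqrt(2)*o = o*(o + 2*sqrt(2))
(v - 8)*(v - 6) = v^2 - 14*v + 48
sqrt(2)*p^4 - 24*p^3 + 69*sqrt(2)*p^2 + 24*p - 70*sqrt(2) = (p - 1)*(p - 7*sqrt(2))*(p - 5*sqrt(2))*(sqrt(2)*p + sqrt(2))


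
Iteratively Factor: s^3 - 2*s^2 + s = (s - 1)*(s^2 - s) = (s - 1)^2*(s)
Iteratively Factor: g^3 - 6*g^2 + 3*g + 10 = (g - 5)*(g^2 - g - 2) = (g - 5)*(g + 1)*(g - 2)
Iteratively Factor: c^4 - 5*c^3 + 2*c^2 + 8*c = (c)*(c^3 - 5*c^2 + 2*c + 8) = c*(c + 1)*(c^2 - 6*c + 8) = c*(c - 4)*(c + 1)*(c - 2)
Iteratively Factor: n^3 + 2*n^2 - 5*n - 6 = (n + 1)*(n^2 + n - 6) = (n + 1)*(n + 3)*(n - 2)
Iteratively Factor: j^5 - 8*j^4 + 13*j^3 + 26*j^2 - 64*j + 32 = (j - 4)*(j^4 - 4*j^3 - 3*j^2 + 14*j - 8) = (j - 4)*(j - 1)*(j^3 - 3*j^2 - 6*j + 8) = (j - 4)*(j - 1)*(j + 2)*(j^2 - 5*j + 4) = (j - 4)*(j - 1)^2*(j + 2)*(j - 4)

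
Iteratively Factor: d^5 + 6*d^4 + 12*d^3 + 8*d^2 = (d)*(d^4 + 6*d^3 + 12*d^2 + 8*d) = d*(d + 2)*(d^3 + 4*d^2 + 4*d) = d*(d + 2)^2*(d^2 + 2*d) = d^2*(d + 2)^2*(d + 2)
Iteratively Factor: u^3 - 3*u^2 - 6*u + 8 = (u + 2)*(u^2 - 5*u + 4) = (u - 1)*(u + 2)*(u - 4)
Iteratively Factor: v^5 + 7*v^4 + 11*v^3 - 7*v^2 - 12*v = (v)*(v^4 + 7*v^3 + 11*v^2 - 7*v - 12) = v*(v + 3)*(v^3 + 4*v^2 - v - 4) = v*(v + 3)*(v + 4)*(v^2 - 1) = v*(v - 1)*(v + 3)*(v + 4)*(v + 1)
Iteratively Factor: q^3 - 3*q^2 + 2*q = (q - 2)*(q^2 - q) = (q - 2)*(q - 1)*(q)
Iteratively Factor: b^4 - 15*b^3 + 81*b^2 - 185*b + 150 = (b - 5)*(b^3 - 10*b^2 + 31*b - 30) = (b - 5)^2*(b^2 - 5*b + 6) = (b - 5)^2*(b - 2)*(b - 3)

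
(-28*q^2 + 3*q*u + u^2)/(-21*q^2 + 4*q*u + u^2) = (4*q - u)/(3*q - u)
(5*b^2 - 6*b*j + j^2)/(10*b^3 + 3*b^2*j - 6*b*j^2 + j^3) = (b - j)/(2*b^2 + b*j - j^2)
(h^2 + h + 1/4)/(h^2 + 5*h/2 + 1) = (h + 1/2)/(h + 2)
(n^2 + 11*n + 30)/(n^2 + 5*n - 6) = (n + 5)/(n - 1)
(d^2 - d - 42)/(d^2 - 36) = (d - 7)/(d - 6)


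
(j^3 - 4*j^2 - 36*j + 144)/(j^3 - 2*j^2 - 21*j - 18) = (j^2 + 2*j - 24)/(j^2 + 4*j + 3)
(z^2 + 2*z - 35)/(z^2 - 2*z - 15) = (z + 7)/(z + 3)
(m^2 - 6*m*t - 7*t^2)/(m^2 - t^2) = (-m + 7*t)/(-m + t)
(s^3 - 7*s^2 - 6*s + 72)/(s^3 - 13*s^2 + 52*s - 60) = (s^2 - s - 12)/(s^2 - 7*s + 10)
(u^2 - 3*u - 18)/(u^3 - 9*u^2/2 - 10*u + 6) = 2*(u + 3)/(2*u^2 + 3*u - 2)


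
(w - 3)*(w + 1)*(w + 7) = w^3 + 5*w^2 - 17*w - 21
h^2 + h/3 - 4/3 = (h - 1)*(h + 4/3)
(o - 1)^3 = o^3 - 3*o^2 + 3*o - 1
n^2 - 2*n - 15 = (n - 5)*(n + 3)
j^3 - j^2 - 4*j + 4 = (j - 2)*(j - 1)*(j + 2)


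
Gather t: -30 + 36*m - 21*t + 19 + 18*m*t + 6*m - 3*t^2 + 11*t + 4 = 42*m - 3*t^2 + t*(18*m - 10) - 7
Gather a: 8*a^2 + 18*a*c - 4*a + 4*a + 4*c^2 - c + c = 8*a^2 + 18*a*c + 4*c^2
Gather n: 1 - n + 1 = 2 - n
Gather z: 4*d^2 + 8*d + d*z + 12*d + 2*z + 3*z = 4*d^2 + 20*d + z*(d + 5)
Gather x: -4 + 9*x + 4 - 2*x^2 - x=-2*x^2 + 8*x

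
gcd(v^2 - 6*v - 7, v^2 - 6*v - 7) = v^2 - 6*v - 7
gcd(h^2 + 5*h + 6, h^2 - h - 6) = h + 2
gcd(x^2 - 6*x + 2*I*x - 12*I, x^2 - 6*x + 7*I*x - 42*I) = x - 6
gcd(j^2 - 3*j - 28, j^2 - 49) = j - 7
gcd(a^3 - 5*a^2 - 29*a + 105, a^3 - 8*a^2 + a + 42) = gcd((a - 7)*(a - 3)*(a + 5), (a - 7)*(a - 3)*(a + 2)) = a^2 - 10*a + 21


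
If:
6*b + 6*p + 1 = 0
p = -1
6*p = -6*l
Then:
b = 5/6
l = 1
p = -1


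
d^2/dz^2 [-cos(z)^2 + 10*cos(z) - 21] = -10*cos(z) + 2*cos(2*z)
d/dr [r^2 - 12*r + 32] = 2*r - 12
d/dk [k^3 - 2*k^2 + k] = 3*k^2 - 4*k + 1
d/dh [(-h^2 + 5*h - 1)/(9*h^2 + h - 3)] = 2*(-23*h^2 + 12*h - 7)/(81*h^4 + 18*h^3 - 53*h^2 - 6*h + 9)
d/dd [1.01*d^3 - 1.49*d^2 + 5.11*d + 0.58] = 3.03*d^2 - 2.98*d + 5.11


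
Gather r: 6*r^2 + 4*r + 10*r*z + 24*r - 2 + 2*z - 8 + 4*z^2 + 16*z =6*r^2 + r*(10*z + 28) + 4*z^2 + 18*z - 10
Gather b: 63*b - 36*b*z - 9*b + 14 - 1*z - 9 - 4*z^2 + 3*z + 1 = b*(54 - 36*z) - 4*z^2 + 2*z + 6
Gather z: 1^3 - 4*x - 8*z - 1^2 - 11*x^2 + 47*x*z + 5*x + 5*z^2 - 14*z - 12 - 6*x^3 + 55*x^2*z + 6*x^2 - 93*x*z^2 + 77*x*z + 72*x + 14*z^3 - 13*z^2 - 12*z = -6*x^3 - 5*x^2 + 73*x + 14*z^3 + z^2*(-93*x - 8) + z*(55*x^2 + 124*x - 34) - 12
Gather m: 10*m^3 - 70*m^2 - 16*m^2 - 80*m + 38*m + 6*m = 10*m^3 - 86*m^2 - 36*m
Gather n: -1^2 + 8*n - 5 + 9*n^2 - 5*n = 9*n^2 + 3*n - 6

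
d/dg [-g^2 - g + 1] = -2*g - 1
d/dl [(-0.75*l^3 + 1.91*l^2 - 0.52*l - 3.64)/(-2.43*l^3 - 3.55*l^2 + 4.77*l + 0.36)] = (-8.88178419700125e-16*l^5 + 7.3038*l^4 - 9.6822*l^3 - 20.0809*l^2 - 24.4688*l + 17.1756)/(5.9049*l^6 + 17.253*l^5 - 10.5797*l^4 - 35.6166*l^3 + 20.1969*l^2 + 3.4344*l + 0.1296)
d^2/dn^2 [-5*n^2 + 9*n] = -10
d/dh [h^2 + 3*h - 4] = 2*h + 3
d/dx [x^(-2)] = -2/x^3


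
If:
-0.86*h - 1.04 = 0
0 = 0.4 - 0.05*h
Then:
No Solution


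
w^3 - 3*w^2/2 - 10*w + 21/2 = (w - 7/2)*(w - 1)*(w + 3)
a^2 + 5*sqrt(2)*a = a*(a + 5*sqrt(2))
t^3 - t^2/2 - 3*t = t*(t - 2)*(t + 3/2)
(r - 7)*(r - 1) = r^2 - 8*r + 7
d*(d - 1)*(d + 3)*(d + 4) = d^4 + 6*d^3 + 5*d^2 - 12*d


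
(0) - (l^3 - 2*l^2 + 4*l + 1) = -l^3 + 2*l^2 - 4*l - 1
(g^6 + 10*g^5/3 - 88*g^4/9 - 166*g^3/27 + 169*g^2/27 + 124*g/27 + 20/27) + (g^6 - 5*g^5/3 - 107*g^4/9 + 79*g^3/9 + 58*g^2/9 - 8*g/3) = 2*g^6 + 5*g^5/3 - 65*g^4/3 + 71*g^3/27 + 343*g^2/27 + 52*g/27 + 20/27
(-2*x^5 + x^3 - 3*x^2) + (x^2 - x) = -2*x^5 + x^3 - 2*x^2 - x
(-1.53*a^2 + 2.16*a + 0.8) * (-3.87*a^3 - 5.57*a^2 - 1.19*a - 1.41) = 5.9211*a^5 + 0.162899999999999*a^4 - 13.3065*a^3 - 4.8691*a^2 - 3.9976*a - 1.128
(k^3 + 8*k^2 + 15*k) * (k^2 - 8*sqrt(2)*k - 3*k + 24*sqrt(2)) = k^5 - 8*sqrt(2)*k^4 + 5*k^4 - 40*sqrt(2)*k^3 - 9*k^3 - 45*k^2 + 72*sqrt(2)*k^2 + 360*sqrt(2)*k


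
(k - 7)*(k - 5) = k^2 - 12*k + 35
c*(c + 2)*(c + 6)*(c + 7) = c^4 + 15*c^3 + 68*c^2 + 84*c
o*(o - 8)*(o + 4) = o^3 - 4*o^2 - 32*o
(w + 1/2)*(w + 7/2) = w^2 + 4*w + 7/4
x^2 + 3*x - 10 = (x - 2)*(x + 5)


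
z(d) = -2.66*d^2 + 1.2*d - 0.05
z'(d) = 1.2 - 5.32*d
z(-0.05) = -0.12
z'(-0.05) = 1.47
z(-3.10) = -29.33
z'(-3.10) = 17.69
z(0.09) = 0.04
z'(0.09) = 0.72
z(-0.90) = -3.28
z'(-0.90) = 5.99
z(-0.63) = -1.86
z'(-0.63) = 4.55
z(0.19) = 0.08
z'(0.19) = 0.19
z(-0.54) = -1.47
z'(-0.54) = 4.07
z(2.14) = -9.66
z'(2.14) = -10.18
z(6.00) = -88.61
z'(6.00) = -30.72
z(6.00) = -88.61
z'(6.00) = -30.72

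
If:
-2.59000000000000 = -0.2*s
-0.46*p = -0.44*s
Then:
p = 12.39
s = 12.95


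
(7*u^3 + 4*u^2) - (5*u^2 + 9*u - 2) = 7*u^3 - u^2 - 9*u + 2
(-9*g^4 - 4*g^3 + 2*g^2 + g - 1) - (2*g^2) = -9*g^4 - 4*g^3 + g - 1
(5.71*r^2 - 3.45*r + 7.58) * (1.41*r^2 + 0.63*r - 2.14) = 8.0511*r^4 - 1.2672*r^3 - 3.7051*r^2 + 12.1584*r - 16.2212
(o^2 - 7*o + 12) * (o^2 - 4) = o^4 - 7*o^3 + 8*o^2 + 28*o - 48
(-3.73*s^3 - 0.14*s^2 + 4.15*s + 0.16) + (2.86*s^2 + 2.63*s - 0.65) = -3.73*s^3 + 2.72*s^2 + 6.78*s - 0.49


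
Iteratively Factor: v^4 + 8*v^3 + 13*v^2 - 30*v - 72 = (v + 4)*(v^3 + 4*v^2 - 3*v - 18) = (v + 3)*(v + 4)*(v^2 + v - 6) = (v - 2)*(v + 3)*(v + 4)*(v + 3)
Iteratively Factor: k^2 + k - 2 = (k + 2)*(k - 1)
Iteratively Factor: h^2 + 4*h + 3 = (h + 1)*(h + 3)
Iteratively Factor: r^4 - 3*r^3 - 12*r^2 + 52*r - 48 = (r - 3)*(r^3 - 12*r + 16) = (r - 3)*(r + 4)*(r^2 - 4*r + 4) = (r - 3)*(r - 2)*(r + 4)*(r - 2)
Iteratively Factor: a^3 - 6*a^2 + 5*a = (a - 5)*(a^2 - a) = a*(a - 5)*(a - 1)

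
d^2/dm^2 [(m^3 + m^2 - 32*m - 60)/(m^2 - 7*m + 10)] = 28*(m^3 - 30*m^2 + 180*m - 320)/(m^6 - 21*m^5 + 177*m^4 - 763*m^3 + 1770*m^2 - 2100*m + 1000)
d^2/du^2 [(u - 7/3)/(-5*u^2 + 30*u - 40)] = 2*(-4*(u - 3)^2*(3*u - 7) + (9*u - 25)*(u^2 - 6*u + 8))/(15*(u^2 - 6*u + 8)^3)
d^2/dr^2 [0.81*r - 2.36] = 0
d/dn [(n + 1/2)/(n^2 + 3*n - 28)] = (n^2 + 3*n - (2*n + 1)*(2*n + 3)/2 - 28)/(n^2 + 3*n - 28)^2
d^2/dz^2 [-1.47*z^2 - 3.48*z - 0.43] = -2.94000000000000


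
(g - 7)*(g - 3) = g^2 - 10*g + 21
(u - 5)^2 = u^2 - 10*u + 25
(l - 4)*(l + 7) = l^2 + 3*l - 28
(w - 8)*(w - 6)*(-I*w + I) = -I*w^3 + 15*I*w^2 - 62*I*w + 48*I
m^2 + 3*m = m*(m + 3)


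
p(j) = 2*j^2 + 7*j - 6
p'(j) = 4*j + 7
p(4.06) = 55.39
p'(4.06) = 23.24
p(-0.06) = -6.41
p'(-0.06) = 6.76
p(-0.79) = -10.28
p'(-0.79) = 3.84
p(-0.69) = -9.88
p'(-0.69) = 4.24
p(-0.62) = -9.57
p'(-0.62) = 4.52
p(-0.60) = -9.48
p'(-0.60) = 4.60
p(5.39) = 89.83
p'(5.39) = 28.56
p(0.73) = 0.18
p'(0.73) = 9.92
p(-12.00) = 198.00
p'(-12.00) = -41.00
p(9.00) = 219.00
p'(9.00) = 43.00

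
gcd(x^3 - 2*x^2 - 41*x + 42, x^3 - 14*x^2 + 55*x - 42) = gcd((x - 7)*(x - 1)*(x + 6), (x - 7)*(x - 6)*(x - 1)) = x^2 - 8*x + 7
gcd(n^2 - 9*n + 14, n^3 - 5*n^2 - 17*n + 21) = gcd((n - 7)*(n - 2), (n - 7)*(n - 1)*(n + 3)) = n - 7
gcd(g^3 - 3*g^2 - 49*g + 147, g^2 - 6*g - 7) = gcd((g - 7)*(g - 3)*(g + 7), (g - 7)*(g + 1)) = g - 7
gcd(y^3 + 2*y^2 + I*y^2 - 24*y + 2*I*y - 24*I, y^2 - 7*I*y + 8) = y + I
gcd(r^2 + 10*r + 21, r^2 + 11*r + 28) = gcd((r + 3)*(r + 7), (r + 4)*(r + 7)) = r + 7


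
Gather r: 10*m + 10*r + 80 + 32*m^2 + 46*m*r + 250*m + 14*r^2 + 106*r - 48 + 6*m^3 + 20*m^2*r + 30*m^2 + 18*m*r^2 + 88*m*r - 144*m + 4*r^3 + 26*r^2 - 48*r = 6*m^3 + 62*m^2 + 116*m + 4*r^3 + r^2*(18*m + 40) + r*(20*m^2 + 134*m + 68) + 32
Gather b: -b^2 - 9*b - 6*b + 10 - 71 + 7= -b^2 - 15*b - 54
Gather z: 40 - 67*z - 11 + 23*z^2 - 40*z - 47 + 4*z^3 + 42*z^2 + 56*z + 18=4*z^3 + 65*z^2 - 51*z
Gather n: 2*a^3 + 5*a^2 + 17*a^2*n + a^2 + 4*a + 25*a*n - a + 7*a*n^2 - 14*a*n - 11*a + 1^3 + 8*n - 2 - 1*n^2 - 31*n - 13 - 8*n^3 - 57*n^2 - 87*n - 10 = 2*a^3 + 6*a^2 - 8*a - 8*n^3 + n^2*(7*a - 58) + n*(17*a^2 + 11*a - 110) - 24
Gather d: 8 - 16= -8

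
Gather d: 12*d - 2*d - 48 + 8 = 10*d - 40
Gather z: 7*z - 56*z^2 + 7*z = -56*z^2 + 14*z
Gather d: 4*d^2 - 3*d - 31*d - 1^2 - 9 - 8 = 4*d^2 - 34*d - 18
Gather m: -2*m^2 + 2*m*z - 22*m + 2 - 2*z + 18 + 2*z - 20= -2*m^2 + m*(2*z - 22)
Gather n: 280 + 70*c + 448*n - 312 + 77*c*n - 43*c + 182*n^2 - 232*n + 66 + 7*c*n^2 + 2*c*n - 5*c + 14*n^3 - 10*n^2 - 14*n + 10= 22*c + 14*n^3 + n^2*(7*c + 172) + n*(79*c + 202) + 44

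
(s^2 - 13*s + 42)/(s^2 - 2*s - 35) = (s - 6)/(s + 5)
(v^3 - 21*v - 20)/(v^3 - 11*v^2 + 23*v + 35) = (v + 4)/(v - 7)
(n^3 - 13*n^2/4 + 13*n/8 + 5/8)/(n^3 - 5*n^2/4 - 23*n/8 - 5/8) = (n - 1)/(n + 1)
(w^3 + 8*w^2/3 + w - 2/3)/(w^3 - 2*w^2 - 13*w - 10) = (w - 1/3)/(w - 5)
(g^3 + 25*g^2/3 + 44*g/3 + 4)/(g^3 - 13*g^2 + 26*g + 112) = (g^2 + 19*g/3 + 2)/(g^2 - 15*g + 56)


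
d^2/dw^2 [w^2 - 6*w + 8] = 2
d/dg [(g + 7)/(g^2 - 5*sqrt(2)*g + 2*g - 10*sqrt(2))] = (g^2 - 5*sqrt(2)*g + 2*g - (g + 7)*(2*g - 5*sqrt(2) + 2) - 10*sqrt(2))/(g^2 - 5*sqrt(2)*g + 2*g - 10*sqrt(2))^2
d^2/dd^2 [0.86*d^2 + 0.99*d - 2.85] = 1.72000000000000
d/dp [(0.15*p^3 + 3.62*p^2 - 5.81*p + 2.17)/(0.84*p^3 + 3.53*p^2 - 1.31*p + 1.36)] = (-5.55111512312578e-17*p^5 - 2.5113*p^4 + 9.3678*p^3 + 10.9107*p^2 - 5.4738*p - 5.0589)/(0.7056*p^6 + 5.9304*p^5 + 10.2601*p^4 - 6.9638*p^3 + 11.3177*p^2 - 3.5632*p + 1.8496)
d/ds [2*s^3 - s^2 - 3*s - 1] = 6*s^2 - 2*s - 3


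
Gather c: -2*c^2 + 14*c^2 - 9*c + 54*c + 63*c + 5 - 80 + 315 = 12*c^2 + 108*c + 240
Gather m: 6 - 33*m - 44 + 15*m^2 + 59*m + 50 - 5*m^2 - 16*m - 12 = 10*m^2 + 10*m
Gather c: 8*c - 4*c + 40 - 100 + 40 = 4*c - 20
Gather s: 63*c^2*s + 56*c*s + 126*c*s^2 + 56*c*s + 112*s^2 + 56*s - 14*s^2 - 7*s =s^2*(126*c + 98) + s*(63*c^2 + 112*c + 49)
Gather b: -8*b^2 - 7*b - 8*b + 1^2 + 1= -8*b^2 - 15*b + 2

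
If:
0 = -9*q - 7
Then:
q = -7/9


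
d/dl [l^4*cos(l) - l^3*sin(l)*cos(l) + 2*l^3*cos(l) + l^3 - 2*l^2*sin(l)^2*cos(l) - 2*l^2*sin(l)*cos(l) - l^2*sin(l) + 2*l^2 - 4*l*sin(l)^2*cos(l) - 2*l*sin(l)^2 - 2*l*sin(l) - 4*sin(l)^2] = -l^4*sin(l) - 2*l^3*sin(l) + 4*l^3*cos(l) - l^3*cos(2*l) + l^2*sin(l)/2 - 3*l^2*sin(2*l)/2 - 3*l^2*sin(3*l)/2 + 5*l^2*cos(l) - 2*l^2*cos(2*l) + 3*l^2 - l*sin(l) - 4*l*sin(2*l) - 3*l*sin(3*l) - 3*l*cos(l) + l*cos(3*l) + 4*l - 2*sin(l) - 4*sin(2*l) - cos(l) + cos(2*l) + cos(3*l) - 1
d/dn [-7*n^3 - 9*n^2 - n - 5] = -21*n^2 - 18*n - 1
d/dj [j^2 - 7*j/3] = 2*j - 7/3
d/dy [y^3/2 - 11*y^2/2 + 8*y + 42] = 3*y^2/2 - 11*y + 8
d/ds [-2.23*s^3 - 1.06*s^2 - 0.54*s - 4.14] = -6.69*s^2 - 2.12*s - 0.54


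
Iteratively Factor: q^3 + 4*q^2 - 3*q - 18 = (q - 2)*(q^2 + 6*q + 9) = (q - 2)*(q + 3)*(q + 3)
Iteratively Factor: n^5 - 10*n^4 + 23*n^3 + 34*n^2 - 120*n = (n - 4)*(n^4 - 6*n^3 - n^2 + 30*n) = n*(n - 4)*(n^3 - 6*n^2 - n + 30) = n*(n - 4)*(n - 3)*(n^2 - 3*n - 10) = n*(n - 5)*(n - 4)*(n - 3)*(n + 2)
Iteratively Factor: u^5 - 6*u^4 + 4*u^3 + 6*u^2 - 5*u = (u)*(u^4 - 6*u^3 + 4*u^2 + 6*u - 5) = u*(u + 1)*(u^3 - 7*u^2 + 11*u - 5) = u*(u - 5)*(u + 1)*(u^2 - 2*u + 1) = u*(u - 5)*(u - 1)*(u + 1)*(u - 1)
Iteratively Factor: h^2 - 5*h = (h)*(h - 5)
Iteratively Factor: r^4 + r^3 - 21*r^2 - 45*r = (r + 3)*(r^3 - 2*r^2 - 15*r) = (r - 5)*(r + 3)*(r^2 + 3*r) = (r - 5)*(r + 3)^2*(r)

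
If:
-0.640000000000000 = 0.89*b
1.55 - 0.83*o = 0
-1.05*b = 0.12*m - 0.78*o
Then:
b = -0.72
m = 18.43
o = 1.87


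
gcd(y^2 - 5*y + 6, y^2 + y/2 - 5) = y - 2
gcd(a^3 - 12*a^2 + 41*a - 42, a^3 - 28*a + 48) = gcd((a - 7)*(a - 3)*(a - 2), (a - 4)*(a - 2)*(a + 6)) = a - 2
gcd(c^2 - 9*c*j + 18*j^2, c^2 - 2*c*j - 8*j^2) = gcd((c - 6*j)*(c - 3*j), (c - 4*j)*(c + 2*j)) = 1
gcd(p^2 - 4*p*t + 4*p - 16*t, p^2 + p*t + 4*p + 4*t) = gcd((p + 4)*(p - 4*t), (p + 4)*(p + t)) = p + 4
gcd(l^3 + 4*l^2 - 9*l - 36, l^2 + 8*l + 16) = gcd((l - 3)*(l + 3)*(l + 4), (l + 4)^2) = l + 4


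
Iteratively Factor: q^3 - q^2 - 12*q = (q - 4)*(q^2 + 3*q) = (q - 4)*(q + 3)*(q)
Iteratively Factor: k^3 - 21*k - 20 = (k - 5)*(k^2 + 5*k + 4) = (k - 5)*(k + 4)*(k + 1)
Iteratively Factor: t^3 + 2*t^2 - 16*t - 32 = (t - 4)*(t^2 + 6*t + 8) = (t - 4)*(t + 2)*(t + 4)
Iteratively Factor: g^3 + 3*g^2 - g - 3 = (g + 3)*(g^2 - 1) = (g - 1)*(g + 3)*(g + 1)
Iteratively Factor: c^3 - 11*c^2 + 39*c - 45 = (c - 5)*(c^2 - 6*c + 9) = (c - 5)*(c - 3)*(c - 3)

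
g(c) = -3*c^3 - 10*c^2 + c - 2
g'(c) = -9*c^2 - 20*c + 1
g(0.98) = -13.45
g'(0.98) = -27.24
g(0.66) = -6.56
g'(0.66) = -16.12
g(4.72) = -535.53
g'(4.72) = -293.91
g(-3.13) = -11.11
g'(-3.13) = -24.57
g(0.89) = -11.15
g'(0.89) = -23.93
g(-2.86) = -16.48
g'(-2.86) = -15.42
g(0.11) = -2.01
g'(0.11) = -1.31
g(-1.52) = -16.09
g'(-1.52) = 10.61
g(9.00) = -2990.00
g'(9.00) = -908.00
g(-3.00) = -14.00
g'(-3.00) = -20.00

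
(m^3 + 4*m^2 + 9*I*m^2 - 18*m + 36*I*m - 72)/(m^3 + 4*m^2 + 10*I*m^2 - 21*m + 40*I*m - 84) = (m + 6*I)/(m + 7*I)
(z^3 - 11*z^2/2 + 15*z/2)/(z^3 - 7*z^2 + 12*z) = (z - 5/2)/(z - 4)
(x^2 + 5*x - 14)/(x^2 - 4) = (x + 7)/(x + 2)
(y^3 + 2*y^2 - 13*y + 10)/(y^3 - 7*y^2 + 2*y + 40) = (y^3 + 2*y^2 - 13*y + 10)/(y^3 - 7*y^2 + 2*y + 40)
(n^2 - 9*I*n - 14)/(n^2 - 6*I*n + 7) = (n - 2*I)/(n + I)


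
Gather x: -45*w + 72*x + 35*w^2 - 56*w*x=35*w^2 - 45*w + x*(72 - 56*w)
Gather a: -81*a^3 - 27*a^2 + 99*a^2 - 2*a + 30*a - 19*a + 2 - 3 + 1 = -81*a^3 + 72*a^2 + 9*a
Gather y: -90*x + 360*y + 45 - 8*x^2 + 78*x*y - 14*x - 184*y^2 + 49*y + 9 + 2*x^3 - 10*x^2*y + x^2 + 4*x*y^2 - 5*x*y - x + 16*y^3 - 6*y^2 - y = 2*x^3 - 7*x^2 - 105*x + 16*y^3 + y^2*(4*x - 190) + y*(-10*x^2 + 73*x + 408) + 54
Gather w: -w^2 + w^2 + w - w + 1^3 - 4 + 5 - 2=0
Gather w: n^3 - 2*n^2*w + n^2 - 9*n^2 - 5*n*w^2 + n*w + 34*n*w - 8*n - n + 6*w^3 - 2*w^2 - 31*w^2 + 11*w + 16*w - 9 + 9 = n^3 - 8*n^2 - 9*n + 6*w^3 + w^2*(-5*n - 33) + w*(-2*n^2 + 35*n + 27)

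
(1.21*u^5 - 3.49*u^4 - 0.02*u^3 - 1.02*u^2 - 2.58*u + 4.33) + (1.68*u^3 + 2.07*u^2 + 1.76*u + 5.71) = 1.21*u^5 - 3.49*u^4 + 1.66*u^3 + 1.05*u^2 - 0.82*u + 10.04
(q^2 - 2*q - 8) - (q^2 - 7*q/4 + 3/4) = -q/4 - 35/4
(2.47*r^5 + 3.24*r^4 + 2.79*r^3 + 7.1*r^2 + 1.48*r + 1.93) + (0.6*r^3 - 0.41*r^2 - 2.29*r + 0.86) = 2.47*r^5 + 3.24*r^4 + 3.39*r^3 + 6.69*r^2 - 0.81*r + 2.79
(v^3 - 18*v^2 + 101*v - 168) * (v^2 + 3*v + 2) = v^5 - 15*v^4 + 49*v^3 + 99*v^2 - 302*v - 336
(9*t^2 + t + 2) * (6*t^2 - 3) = 54*t^4 + 6*t^3 - 15*t^2 - 3*t - 6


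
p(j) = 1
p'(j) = 0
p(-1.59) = 1.00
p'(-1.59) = 0.00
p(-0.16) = 1.00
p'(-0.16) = 0.00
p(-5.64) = 1.00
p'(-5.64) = 0.00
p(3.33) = 1.00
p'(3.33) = 0.00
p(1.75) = 1.00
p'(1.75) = 0.00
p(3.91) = 1.00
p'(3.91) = 0.00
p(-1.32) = 1.00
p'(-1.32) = 0.00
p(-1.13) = 1.00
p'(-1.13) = 0.00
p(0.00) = 1.00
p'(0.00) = 0.00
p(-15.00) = 1.00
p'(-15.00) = 0.00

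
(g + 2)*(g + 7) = g^2 + 9*g + 14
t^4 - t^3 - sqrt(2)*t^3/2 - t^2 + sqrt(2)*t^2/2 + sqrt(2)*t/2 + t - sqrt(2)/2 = (t - 1)^2*(t + 1)*(t - sqrt(2)/2)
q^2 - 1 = (q - 1)*(q + 1)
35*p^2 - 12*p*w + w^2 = (-7*p + w)*(-5*p + w)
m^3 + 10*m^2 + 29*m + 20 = (m + 1)*(m + 4)*(m + 5)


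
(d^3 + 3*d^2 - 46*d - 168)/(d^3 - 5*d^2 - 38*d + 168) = (d + 4)/(d - 4)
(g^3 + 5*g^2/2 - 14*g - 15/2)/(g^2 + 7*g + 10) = (2*g^2 - 5*g - 3)/(2*(g + 2))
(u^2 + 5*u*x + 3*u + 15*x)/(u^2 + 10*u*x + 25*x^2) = (u + 3)/(u + 5*x)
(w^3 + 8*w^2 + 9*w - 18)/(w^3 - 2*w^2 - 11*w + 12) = (w + 6)/(w - 4)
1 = 1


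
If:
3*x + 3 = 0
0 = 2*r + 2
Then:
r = -1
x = -1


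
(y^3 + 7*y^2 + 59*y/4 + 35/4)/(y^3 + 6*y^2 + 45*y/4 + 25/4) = (2*y + 7)/(2*y + 5)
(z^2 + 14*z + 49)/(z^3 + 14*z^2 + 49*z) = 1/z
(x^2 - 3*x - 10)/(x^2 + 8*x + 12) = (x - 5)/(x + 6)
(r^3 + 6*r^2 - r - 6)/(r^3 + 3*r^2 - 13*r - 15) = (r^2 + 5*r - 6)/(r^2 + 2*r - 15)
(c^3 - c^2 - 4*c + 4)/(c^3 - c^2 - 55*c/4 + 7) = 4*(c^3 - c^2 - 4*c + 4)/(4*c^3 - 4*c^2 - 55*c + 28)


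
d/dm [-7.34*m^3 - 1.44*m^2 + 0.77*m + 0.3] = -22.02*m^2 - 2.88*m + 0.77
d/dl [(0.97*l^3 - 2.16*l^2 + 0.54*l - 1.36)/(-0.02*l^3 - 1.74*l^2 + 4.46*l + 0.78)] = (-6.93889390390723e-18*l^5 - 1.731*l^4 + 8.674*l^3 - 6.5058*l^2 - 8.1024*l + 6.4868)/(0.0004*l^6 + 0.0696*l^5 + 2.8492*l^4 - 15.552*l^3 + 17.1772*l^2 + 6.9576*l + 0.6084)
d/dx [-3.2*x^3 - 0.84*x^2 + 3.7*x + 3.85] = -9.6*x^2 - 1.68*x + 3.7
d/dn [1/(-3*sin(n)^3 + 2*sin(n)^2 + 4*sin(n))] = (9*cos(n) - 4/tan(n) - 4*cos(n)/sin(n)^2)/(3*sin(n)^2 - 2*sin(n) - 4)^2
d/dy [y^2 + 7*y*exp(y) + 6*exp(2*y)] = 7*y*exp(y) + 2*y + 12*exp(2*y) + 7*exp(y)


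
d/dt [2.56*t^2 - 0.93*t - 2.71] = 5.12*t - 0.93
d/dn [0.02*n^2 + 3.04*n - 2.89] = 0.04*n + 3.04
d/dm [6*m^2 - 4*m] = 12*m - 4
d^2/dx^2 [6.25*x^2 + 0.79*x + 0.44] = 12.5000000000000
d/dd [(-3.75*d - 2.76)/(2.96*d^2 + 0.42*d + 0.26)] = (11.1*d^2 + 16.3392*d + 0.1842)/(8.7616*d^4 + 2.4864*d^3 + 1.7156*d^2 + 0.2184*d + 0.0676)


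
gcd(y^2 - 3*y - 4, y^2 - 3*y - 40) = 1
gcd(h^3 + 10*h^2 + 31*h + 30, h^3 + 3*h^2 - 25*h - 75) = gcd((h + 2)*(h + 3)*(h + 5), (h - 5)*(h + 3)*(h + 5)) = h^2 + 8*h + 15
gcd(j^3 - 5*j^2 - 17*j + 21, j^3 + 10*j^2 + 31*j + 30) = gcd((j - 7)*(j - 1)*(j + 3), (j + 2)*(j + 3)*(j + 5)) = j + 3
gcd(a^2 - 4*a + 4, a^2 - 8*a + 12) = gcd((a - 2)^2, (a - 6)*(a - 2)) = a - 2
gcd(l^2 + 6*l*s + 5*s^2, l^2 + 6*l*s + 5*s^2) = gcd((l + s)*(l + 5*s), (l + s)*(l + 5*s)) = l^2 + 6*l*s + 5*s^2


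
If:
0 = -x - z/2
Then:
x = -z/2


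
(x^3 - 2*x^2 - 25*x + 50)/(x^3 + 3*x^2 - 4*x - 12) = (x^2 - 25)/(x^2 + 5*x + 6)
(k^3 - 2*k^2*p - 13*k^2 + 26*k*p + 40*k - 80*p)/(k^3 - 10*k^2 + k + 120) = (k - 2*p)/(k + 3)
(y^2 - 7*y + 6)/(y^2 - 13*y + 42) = (y - 1)/(y - 7)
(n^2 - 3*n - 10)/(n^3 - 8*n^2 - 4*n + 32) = (n - 5)/(n^2 - 10*n + 16)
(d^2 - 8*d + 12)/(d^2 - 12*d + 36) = (d - 2)/(d - 6)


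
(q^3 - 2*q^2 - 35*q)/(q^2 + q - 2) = q*(q^2 - 2*q - 35)/(q^2 + q - 2)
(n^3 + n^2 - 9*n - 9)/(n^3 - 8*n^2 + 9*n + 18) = (n + 3)/(n - 6)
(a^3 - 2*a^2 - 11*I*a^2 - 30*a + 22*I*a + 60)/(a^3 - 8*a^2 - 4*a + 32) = (a^2 - 11*I*a - 30)/(a^2 - 6*a - 16)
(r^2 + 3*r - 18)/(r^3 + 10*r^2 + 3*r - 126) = 1/(r + 7)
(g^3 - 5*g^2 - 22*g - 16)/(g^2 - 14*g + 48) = (g^2 + 3*g + 2)/(g - 6)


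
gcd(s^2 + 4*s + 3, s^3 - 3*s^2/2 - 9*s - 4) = 1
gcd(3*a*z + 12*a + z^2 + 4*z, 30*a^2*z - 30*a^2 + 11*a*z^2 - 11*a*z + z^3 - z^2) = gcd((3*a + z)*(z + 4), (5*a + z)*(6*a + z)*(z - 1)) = 1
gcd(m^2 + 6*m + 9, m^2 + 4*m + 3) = m + 3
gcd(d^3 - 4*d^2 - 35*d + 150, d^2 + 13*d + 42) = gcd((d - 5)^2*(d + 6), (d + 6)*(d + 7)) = d + 6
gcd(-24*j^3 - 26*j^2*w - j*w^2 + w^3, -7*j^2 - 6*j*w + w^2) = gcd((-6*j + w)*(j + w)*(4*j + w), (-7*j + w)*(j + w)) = j + w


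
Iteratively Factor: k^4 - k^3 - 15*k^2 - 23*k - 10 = (k - 5)*(k^3 + 4*k^2 + 5*k + 2) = (k - 5)*(k + 2)*(k^2 + 2*k + 1) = (k - 5)*(k + 1)*(k + 2)*(k + 1)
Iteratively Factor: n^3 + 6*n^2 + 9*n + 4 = (n + 1)*(n^2 + 5*n + 4) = (n + 1)^2*(n + 4)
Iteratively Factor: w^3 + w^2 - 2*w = (w - 1)*(w^2 + 2*w) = w*(w - 1)*(w + 2)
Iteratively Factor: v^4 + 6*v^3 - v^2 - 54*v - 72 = (v + 4)*(v^3 + 2*v^2 - 9*v - 18) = (v + 2)*(v + 4)*(v^2 - 9) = (v + 2)*(v + 3)*(v + 4)*(v - 3)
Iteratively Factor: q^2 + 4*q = (q)*(q + 4)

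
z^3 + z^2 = z^2*(z + 1)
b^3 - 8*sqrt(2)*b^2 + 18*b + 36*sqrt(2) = (b - 6*sqrt(2))*(b - 3*sqrt(2))*(b + sqrt(2))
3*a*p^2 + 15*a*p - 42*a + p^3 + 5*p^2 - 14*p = (3*a + p)*(p - 2)*(p + 7)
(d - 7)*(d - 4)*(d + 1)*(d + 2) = d^4 - 8*d^3 - 3*d^2 + 62*d + 56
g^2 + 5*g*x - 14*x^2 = (g - 2*x)*(g + 7*x)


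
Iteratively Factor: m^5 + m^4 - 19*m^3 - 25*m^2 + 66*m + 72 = (m - 4)*(m^4 + 5*m^3 + m^2 - 21*m - 18) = (m - 4)*(m + 1)*(m^3 + 4*m^2 - 3*m - 18) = (m - 4)*(m - 2)*(m + 1)*(m^2 + 6*m + 9) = (m - 4)*(m - 2)*(m + 1)*(m + 3)*(m + 3)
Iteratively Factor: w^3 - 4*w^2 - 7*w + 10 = (w + 2)*(w^2 - 6*w + 5) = (w - 5)*(w + 2)*(w - 1)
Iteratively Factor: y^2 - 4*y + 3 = (y - 1)*(y - 3)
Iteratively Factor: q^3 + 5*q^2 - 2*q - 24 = (q + 3)*(q^2 + 2*q - 8) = (q - 2)*(q + 3)*(q + 4)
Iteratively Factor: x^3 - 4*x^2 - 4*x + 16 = (x - 2)*(x^2 - 2*x - 8) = (x - 4)*(x - 2)*(x + 2)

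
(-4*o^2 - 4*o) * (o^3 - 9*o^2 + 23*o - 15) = -4*o^5 + 32*o^4 - 56*o^3 - 32*o^2 + 60*o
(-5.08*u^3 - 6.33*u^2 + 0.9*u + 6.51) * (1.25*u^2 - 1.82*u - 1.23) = -6.35*u^5 + 1.3331*u^4 + 18.894*u^3 + 14.2854*u^2 - 12.9552*u - 8.0073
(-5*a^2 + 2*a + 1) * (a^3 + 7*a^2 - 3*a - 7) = -5*a^5 - 33*a^4 + 30*a^3 + 36*a^2 - 17*a - 7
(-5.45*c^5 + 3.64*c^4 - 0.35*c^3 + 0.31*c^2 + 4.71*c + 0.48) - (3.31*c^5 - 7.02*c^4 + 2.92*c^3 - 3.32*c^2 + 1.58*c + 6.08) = -8.76*c^5 + 10.66*c^4 - 3.27*c^3 + 3.63*c^2 + 3.13*c - 5.6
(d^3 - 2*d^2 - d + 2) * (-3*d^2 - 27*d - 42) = -3*d^5 - 21*d^4 + 15*d^3 + 105*d^2 - 12*d - 84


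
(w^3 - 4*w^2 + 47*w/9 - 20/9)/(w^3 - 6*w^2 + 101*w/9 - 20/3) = (w - 1)/(w - 3)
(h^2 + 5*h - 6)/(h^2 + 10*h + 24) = (h - 1)/(h + 4)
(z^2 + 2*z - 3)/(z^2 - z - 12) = (z - 1)/(z - 4)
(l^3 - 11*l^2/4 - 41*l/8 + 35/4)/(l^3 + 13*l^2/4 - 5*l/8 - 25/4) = (2*l - 7)/(2*l + 5)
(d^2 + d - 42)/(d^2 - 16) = (d^2 + d - 42)/(d^2 - 16)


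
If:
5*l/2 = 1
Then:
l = 2/5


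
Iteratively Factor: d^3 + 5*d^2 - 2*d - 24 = (d + 3)*(d^2 + 2*d - 8) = (d - 2)*(d + 3)*(d + 4)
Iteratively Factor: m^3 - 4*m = (m)*(m^2 - 4) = m*(m + 2)*(m - 2)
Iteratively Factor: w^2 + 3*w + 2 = (w + 1)*(w + 2)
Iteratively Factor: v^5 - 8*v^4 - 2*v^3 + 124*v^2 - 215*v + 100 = (v + 4)*(v^4 - 12*v^3 + 46*v^2 - 60*v + 25) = (v - 1)*(v + 4)*(v^3 - 11*v^2 + 35*v - 25) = (v - 5)*(v - 1)*(v + 4)*(v^2 - 6*v + 5) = (v - 5)^2*(v - 1)*(v + 4)*(v - 1)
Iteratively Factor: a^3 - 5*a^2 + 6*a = (a - 2)*(a^2 - 3*a) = a*(a - 2)*(a - 3)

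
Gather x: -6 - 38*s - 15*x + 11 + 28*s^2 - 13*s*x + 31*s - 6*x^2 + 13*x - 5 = 28*s^2 - 7*s - 6*x^2 + x*(-13*s - 2)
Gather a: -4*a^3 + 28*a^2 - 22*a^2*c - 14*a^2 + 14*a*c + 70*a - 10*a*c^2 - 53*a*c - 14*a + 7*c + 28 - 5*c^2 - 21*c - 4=-4*a^3 + a^2*(14 - 22*c) + a*(-10*c^2 - 39*c + 56) - 5*c^2 - 14*c + 24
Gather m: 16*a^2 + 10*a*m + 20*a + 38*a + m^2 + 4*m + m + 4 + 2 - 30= 16*a^2 + 58*a + m^2 + m*(10*a + 5) - 24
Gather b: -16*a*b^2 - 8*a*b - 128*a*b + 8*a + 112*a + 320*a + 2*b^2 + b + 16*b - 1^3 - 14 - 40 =440*a + b^2*(2 - 16*a) + b*(17 - 136*a) - 55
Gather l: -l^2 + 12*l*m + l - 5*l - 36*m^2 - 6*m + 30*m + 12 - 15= -l^2 + l*(12*m - 4) - 36*m^2 + 24*m - 3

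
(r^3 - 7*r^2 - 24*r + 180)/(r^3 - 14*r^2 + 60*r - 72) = (r + 5)/(r - 2)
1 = 1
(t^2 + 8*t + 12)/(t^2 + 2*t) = (t + 6)/t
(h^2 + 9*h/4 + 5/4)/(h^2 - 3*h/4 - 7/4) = (4*h + 5)/(4*h - 7)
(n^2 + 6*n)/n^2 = (n + 6)/n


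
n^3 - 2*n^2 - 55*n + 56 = (n - 8)*(n - 1)*(n + 7)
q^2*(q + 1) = q^3 + q^2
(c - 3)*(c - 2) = c^2 - 5*c + 6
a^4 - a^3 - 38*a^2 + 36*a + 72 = (a - 6)*(a - 2)*(a + 1)*(a + 6)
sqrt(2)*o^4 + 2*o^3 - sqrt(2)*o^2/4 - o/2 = o*(o - 1/2)*(o + sqrt(2))*(sqrt(2)*o + sqrt(2)/2)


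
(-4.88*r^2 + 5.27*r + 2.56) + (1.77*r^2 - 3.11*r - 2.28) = -3.11*r^2 + 2.16*r + 0.28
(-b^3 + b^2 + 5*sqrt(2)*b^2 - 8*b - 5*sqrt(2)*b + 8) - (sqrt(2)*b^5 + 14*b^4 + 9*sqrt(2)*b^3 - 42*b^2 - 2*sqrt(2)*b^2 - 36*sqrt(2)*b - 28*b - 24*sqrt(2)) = -sqrt(2)*b^5 - 14*b^4 - 9*sqrt(2)*b^3 - b^3 + 7*sqrt(2)*b^2 + 43*b^2 + 20*b + 31*sqrt(2)*b + 8 + 24*sqrt(2)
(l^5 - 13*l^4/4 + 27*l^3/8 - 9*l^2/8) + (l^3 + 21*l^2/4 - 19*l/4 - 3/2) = l^5 - 13*l^4/4 + 35*l^3/8 + 33*l^2/8 - 19*l/4 - 3/2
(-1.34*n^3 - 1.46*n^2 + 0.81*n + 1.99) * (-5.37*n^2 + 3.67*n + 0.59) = 7.1958*n^5 + 2.9224*n^4 - 10.4985*n^3 - 8.575*n^2 + 7.7812*n + 1.1741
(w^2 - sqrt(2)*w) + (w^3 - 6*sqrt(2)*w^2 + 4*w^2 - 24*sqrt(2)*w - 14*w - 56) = w^3 - 6*sqrt(2)*w^2 + 5*w^2 - 25*sqrt(2)*w - 14*w - 56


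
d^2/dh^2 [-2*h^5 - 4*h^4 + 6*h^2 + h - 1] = -40*h^3 - 48*h^2 + 12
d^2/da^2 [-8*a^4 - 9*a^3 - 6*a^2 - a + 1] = -96*a^2 - 54*a - 12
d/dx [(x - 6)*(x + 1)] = 2*x - 5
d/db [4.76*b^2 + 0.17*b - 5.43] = 9.52*b + 0.17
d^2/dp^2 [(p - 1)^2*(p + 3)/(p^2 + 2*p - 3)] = 0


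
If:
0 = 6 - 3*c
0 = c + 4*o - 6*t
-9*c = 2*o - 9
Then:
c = 2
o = -9/2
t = -8/3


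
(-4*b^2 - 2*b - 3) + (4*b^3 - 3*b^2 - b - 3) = 4*b^3 - 7*b^2 - 3*b - 6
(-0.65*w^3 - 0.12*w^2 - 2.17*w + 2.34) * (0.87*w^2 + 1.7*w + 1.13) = -0.5655*w^5 - 1.2094*w^4 - 2.8264*w^3 - 1.7888*w^2 + 1.5259*w + 2.6442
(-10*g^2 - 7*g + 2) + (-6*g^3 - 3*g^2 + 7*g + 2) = -6*g^3 - 13*g^2 + 4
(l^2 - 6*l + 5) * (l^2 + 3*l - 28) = l^4 - 3*l^3 - 41*l^2 + 183*l - 140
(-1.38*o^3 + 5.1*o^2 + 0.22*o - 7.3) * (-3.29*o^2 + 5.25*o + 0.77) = 4.5402*o^5 - 24.024*o^4 + 24.9886*o^3 + 29.099*o^2 - 38.1556*o - 5.621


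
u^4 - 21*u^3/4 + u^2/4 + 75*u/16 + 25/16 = (u - 5)*(u - 5/4)*(u + 1/2)^2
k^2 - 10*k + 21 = (k - 7)*(k - 3)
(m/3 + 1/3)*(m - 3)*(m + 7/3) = m^3/3 + m^2/9 - 23*m/9 - 7/3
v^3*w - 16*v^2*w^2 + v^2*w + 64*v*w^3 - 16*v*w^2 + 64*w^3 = (v - 8*w)^2*(v*w + w)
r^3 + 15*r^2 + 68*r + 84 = (r + 2)*(r + 6)*(r + 7)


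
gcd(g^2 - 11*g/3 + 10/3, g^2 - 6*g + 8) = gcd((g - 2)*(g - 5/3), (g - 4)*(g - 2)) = g - 2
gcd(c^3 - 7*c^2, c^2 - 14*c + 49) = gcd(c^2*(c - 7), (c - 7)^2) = c - 7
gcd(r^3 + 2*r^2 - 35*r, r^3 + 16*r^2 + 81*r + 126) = r + 7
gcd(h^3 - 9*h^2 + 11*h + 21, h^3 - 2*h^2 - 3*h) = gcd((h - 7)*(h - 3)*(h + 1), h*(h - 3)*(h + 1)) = h^2 - 2*h - 3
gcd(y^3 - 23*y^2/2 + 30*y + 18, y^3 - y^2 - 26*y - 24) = y - 6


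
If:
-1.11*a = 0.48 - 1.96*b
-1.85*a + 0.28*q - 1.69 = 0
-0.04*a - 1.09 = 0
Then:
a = -27.25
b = -15.19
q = -174.01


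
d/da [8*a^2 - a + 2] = 16*a - 1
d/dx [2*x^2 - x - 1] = 4*x - 1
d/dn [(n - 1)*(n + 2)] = 2*n + 1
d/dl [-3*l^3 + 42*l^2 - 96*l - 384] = -9*l^2 + 84*l - 96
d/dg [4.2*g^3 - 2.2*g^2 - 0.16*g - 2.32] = 12.6*g^2 - 4.4*g - 0.16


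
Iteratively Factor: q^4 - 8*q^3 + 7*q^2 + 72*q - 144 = (q + 3)*(q^3 - 11*q^2 + 40*q - 48) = (q - 4)*(q + 3)*(q^2 - 7*q + 12) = (q - 4)^2*(q + 3)*(q - 3)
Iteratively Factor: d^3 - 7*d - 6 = (d - 3)*(d^2 + 3*d + 2) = (d - 3)*(d + 1)*(d + 2)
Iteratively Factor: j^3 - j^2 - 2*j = (j + 1)*(j^2 - 2*j) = j*(j + 1)*(j - 2)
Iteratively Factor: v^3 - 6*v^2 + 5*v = (v - 1)*(v^2 - 5*v) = (v - 5)*(v - 1)*(v)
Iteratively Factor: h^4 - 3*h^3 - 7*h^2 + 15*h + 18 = (h + 1)*(h^3 - 4*h^2 - 3*h + 18) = (h + 1)*(h + 2)*(h^2 - 6*h + 9) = (h - 3)*(h + 1)*(h + 2)*(h - 3)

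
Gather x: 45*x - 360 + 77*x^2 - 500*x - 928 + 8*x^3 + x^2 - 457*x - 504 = 8*x^3 + 78*x^2 - 912*x - 1792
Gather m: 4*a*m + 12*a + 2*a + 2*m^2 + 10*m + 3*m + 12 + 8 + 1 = 14*a + 2*m^2 + m*(4*a + 13) + 21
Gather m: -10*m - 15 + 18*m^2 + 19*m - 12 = 18*m^2 + 9*m - 27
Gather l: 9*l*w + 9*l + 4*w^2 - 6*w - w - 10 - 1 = l*(9*w + 9) + 4*w^2 - 7*w - 11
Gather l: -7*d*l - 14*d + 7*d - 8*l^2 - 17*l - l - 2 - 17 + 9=-7*d - 8*l^2 + l*(-7*d - 18) - 10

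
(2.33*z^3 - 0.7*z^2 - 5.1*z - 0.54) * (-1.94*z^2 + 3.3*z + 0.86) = -4.5202*z^5 + 9.047*z^4 + 9.5878*z^3 - 16.3844*z^2 - 6.168*z - 0.4644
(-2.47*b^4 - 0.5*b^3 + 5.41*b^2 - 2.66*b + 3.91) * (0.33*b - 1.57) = -0.8151*b^5 + 3.7129*b^4 + 2.5703*b^3 - 9.3715*b^2 + 5.4665*b - 6.1387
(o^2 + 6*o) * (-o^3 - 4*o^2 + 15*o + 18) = -o^5 - 10*o^4 - 9*o^3 + 108*o^2 + 108*o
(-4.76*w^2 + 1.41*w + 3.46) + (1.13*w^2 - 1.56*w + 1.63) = -3.63*w^2 - 0.15*w + 5.09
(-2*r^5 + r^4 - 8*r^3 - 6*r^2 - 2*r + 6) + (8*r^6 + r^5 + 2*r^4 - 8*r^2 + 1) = 8*r^6 - r^5 + 3*r^4 - 8*r^3 - 14*r^2 - 2*r + 7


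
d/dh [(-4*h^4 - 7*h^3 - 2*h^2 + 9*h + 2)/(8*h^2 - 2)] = (-32*h^5 - 28*h^4 + 16*h^3 - 15*h^2 - 12*h - 9)/(2*(16*h^4 - 8*h^2 + 1))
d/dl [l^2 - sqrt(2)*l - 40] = 2*l - sqrt(2)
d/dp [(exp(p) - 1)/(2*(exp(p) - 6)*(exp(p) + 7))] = (-exp(2*p) + 2*exp(p) - 41)*exp(p)/(2*(exp(4*p) + 2*exp(3*p) - 83*exp(2*p) - 84*exp(p) + 1764))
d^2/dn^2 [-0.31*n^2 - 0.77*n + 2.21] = -0.620000000000000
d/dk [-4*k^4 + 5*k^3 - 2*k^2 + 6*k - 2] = -16*k^3 + 15*k^2 - 4*k + 6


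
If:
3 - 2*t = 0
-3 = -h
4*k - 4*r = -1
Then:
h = 3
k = r - 1/4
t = 3/2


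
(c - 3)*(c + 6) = c^2 + 3*c - 18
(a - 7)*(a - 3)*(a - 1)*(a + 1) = a^4 - 10*a^3 + 20*a^2 + 10*a - 21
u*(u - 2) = u^2 - 2*u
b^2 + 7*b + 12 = (b + 3)*(b + 4)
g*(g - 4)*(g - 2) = g^3 - 6*g^2 + 8*g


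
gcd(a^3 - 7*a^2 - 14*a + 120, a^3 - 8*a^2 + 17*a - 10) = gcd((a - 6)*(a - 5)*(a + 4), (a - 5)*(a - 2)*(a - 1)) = a - 5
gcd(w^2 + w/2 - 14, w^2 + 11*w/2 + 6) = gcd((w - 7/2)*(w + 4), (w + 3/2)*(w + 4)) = w + 4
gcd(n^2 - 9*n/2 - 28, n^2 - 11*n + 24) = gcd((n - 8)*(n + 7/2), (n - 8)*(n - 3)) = n - 8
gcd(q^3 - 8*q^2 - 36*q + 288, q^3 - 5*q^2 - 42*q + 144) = q^2 - 2*q - 48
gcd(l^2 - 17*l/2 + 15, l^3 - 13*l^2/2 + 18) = l - 6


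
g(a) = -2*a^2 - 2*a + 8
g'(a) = -4*a - 2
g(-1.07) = 7.85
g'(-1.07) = 2.28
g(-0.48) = 8.50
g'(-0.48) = -0.08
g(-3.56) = -10.23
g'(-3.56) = 12.24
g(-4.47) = -23.02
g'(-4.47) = 15.88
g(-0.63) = 8.47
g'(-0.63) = 0.52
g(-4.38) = -21.61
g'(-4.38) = 15.52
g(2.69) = -11.85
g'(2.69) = -12.76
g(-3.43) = -8.67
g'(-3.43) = 11.72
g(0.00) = 8.00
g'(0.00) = -2.00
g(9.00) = -172.00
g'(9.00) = -38.00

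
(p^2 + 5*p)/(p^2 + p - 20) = p/(p - 4)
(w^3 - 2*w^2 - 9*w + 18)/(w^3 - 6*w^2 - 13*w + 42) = (w - 3)/(w - 7)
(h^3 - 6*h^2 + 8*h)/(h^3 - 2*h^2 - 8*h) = (h - 2)/(h + 2)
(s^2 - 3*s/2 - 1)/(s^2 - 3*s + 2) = (s + 1/2)/(s - 1)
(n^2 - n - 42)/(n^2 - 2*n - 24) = (-n^2 + n + 42)/(-n^2 + 2*n + 24)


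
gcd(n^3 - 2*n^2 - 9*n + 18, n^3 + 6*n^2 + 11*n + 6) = n + 3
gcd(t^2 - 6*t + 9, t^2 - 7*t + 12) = t - 3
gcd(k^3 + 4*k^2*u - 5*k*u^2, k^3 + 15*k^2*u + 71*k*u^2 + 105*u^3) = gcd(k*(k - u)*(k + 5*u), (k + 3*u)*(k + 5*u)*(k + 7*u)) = k + 5*u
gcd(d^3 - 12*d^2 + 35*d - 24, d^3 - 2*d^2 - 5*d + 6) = d^2 - 4*d + 3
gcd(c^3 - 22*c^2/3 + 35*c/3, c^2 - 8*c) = c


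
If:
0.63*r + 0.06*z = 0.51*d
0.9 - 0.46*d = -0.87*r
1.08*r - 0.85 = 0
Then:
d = 3.45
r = 0.79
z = 21.02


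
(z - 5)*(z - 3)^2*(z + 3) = z^4 - 8*z^3 + 6*z^2 + 72*z - 135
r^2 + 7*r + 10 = (r + 2)*(r + 5)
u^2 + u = u*(u + 1)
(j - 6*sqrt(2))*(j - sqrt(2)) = j^2 - 7*sqrt(2)*j + 12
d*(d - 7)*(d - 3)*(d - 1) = d^4 - 11*d^3 + 31*d^2 - 21*d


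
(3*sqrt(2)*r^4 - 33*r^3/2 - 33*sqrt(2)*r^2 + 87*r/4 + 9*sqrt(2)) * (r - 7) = 3*sqrt(2)*r^5 - 21*sqrt(2)*r^4 - 33*r^4/2 - 33*sqrt(2)*r^3 + 231*r^3/2 + 87*r^2/4 + 231*sqrt(2)*r^2 - 609*r/4 + 9*sqrt(2)*r - 63*sqrt(2)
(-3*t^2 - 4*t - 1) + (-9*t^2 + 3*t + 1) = -12*t^2 - t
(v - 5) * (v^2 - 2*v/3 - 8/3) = v^3 - 17*v^2/3 + 2*v/3 + 40/3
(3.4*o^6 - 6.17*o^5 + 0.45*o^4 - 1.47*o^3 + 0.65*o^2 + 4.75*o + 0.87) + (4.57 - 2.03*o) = 3.4*o^6 - 6.17*o^5 + 0.45*o^4 - 1.47*o^3 + 0.65*o^2 + 2.72*o + 5.44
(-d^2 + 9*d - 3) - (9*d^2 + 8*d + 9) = -10*d^2 + d - 12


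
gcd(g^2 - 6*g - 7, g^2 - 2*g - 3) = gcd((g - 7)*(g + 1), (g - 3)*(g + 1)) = g + 1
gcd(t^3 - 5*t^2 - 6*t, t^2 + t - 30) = 1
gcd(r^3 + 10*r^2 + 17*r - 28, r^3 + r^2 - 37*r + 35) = r^2 + 6*r - 7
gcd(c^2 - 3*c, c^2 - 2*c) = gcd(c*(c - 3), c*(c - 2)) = c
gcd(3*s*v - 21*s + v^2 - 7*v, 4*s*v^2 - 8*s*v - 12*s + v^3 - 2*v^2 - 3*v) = 1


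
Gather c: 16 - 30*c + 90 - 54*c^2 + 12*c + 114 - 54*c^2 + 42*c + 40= -108*c^2 + 24*c + 260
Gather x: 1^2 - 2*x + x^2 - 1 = x^2 - 2*x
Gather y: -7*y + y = -6*y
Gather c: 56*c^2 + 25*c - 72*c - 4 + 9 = 56*c^2 - 47*c + 5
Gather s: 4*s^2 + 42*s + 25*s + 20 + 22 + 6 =4*s^2 + 67*s + 48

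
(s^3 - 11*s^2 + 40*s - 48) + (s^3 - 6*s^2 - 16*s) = 2*s^3 - 17*s^2 + 24*s - 48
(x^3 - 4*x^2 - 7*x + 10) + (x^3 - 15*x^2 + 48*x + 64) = 2*x^3 - 19*x^2 + 41*x + 74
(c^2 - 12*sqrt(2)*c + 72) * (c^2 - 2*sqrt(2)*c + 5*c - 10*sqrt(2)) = c^4 - 14*sqrt(2)*c^3 + 5*c^3 - 70*sqrt(2)*c^2 + 120*c^2 - 144*sqrt(2)*c + 600*c - 720*sqrt(2)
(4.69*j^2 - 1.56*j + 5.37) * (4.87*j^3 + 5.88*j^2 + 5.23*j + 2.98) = 22.8403*j^5 + 19.98*j^4 + 41.5078*j^3 + 37.393*j^2 + 23.4363*j + 16.0026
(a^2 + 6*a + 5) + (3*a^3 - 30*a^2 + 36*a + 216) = 3*a^3 - 29*a^2 + 42*a + 221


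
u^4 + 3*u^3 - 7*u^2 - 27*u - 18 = (u - 3)*(u + 1)*(u + 2)*(u + 3)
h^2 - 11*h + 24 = (h - 8)*(h - 3)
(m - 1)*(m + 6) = m^2 + 5*m - 6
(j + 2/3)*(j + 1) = j^2 + 5*j/3 + 2/3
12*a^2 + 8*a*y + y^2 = (2*a + y)*(6*a + y)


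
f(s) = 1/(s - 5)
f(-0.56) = -0.18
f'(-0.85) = -0.03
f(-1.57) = -0.15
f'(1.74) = -0.09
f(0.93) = -0.25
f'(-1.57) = -0.02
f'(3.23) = -0.32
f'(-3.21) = -0.01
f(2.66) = -0.43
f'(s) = -1/(s - 5)^2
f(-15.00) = -0.05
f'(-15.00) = 0.00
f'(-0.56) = -0.03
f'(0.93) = -0.06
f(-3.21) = -0.12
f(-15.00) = -0.05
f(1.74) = -0.31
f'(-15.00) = 0.00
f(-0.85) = -0.17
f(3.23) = -0.56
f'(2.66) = -0.18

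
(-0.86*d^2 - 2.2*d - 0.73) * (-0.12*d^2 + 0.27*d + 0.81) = 0.1032*d^4 + 0.0318*d^3 - 1.203*d^2 - 1.9791*d - 0.5913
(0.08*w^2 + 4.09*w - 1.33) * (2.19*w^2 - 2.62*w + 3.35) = 0.1752*w^4 + 8.7475*w^3 - 13.3605*w^2 + 17.1861*w - 4.4555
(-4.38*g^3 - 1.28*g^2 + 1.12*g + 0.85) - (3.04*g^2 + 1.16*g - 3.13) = -4.38*g^3 - 4.32*g^2 - 0.0399999999999998*g + 3.98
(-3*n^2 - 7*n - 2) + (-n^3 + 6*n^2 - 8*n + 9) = -n^3 + 3*n^2 - 15*n + 7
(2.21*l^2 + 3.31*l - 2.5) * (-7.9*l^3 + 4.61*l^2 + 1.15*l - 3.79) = -17.459*l^5 - 15.9609*l^4 + 37.5506*l^3 - 16.0944*l^2 - 15.4199*l + 9.475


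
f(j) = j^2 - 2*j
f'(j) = 2*j - 2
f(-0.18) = 0.39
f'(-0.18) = -2.36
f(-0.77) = 2.13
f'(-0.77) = -3.54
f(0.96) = -1.00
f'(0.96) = -0.08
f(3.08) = 3.33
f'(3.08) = 4.16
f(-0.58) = 1.50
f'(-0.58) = -3.16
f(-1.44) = 4.95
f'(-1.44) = -4.88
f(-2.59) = 11.89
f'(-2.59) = -7.18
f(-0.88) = 2.53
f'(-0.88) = -3.76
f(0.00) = 0.00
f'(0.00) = -2.00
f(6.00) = 24.00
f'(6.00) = 10.00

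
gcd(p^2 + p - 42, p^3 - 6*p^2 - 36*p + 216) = p - 6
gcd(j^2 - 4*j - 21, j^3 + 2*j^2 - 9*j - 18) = j + 3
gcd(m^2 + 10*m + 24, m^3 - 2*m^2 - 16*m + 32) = m + 4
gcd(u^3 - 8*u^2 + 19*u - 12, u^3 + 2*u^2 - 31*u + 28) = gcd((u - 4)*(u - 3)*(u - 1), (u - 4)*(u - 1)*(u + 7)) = u^2 - 5*u + 4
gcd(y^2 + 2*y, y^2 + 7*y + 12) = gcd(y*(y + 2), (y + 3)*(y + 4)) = 1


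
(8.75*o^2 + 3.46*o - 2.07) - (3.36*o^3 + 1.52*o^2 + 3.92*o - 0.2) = -3.36*o^3 + 7.23*o^2 - 0.46*o - 1.87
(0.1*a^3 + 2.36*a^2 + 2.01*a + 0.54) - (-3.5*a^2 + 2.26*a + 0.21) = 0.1*a^3 + 5.86*a^2 - 0.25*a + 0.33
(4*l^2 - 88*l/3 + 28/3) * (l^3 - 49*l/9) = 4*l^5 - 88*l^4/3 - 112*l^3/9 + 4312*l^2/27 - 1372*l/27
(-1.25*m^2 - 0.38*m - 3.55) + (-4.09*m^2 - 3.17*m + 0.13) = -5.34*m^2 - 3.55*m - 3.42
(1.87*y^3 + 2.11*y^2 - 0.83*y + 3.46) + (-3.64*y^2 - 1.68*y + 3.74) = 1.87*y^3 - 1.53*y^2 - 2.51*y + 7.2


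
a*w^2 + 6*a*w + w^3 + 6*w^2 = w*(a + w)*(w + 6)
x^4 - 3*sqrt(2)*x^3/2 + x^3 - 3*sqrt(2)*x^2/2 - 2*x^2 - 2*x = x*(x + 1)*(x - 2*sqrt(2))*(x + sqrt(2)/2)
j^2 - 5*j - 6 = (j - 6)*(j + 1)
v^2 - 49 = (v - 7)*(v + 7)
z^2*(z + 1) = z^3 + z^2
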